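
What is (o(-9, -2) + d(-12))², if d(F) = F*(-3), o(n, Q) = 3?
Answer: 1521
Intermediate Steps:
d(F) = -3*F
(o(-9, -2) + d(-12))² = (3 - 3*(-12))² = (3 + 36)² = 39² = 1521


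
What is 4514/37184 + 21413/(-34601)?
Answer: -45716577/91900256 ≈ -0.49746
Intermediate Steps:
4514/37184 + 21413/(-34601) = 4514*(1/37184) + 21413*(-1/34601) = 2257/18592 - 3059/4943 = -45716577/91900256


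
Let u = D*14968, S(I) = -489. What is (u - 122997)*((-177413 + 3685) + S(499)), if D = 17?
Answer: -22902392603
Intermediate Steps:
u = 254456 (u = 17*14968 = 254456)
(u - 122997)*((-177413 + 3685) + S(499)) = (254456 - 122997)*((-177413 + 3685) - 489) = 131459*(-173728 - 489) = 131459*(-174217) = -22902392603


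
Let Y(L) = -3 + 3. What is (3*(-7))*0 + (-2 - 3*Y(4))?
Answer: -2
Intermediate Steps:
Y(L) = 0
(3*(-7))*0 + (-2 - 3*Y(4)) = (3*(-7))*0 + (-2 - 3*0) = -21*0 + (-2 + 0) = 0 - 2 = -2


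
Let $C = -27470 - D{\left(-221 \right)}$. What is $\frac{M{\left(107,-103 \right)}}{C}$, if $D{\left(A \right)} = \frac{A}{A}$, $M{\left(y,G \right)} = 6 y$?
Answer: $- \frac{214}{9157} \approx -0.02337$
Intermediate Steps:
$D{\left(A \right)} = 1$
$C = -27471$ ($C = -27470 - 1 = -27471$)
$\frac{M{\left(107,-103 \right)}}{C} = \frac{6 \cdot 107}{-27471} = 642 \left(- \frac{1}{27471}\right) = - \frac{214}{9157}$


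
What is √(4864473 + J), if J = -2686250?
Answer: √2178223 ≈ 1475.9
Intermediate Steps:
√(4864473 + J) = √(4864473 - 2686250) = √2178223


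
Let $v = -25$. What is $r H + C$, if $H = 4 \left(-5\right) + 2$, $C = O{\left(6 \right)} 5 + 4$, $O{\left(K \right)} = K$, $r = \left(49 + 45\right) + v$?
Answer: $-1208$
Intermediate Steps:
$r = 69$ ($r = \left(49 + 45\right) - 25 = 94 - 25 = 69$)
$C = 34$ ($C = 6 \cdot 5 + 4 = 30 + 4 = 34$)
$H = -18$ ($H = -20 + 2 = -18$)
$r H + C = 69 \left(-18\right) + 34 = -1242 + 34 = -1208$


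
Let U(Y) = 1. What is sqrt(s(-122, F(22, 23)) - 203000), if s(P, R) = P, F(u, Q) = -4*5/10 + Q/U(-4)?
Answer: I*sqrt(203122) ≈ 450.69*I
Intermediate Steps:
F(u, Q) = -2 + Q (F(u, Q) = -4*5/10 + Q/1 = -20*1/10 + Q*1 = -2 + Q)
sqrt(s(-122, F(22, 23)) - 203000) = sqrt(-122 - 203000) = sqrt(-203122) = I*sqrt(203122)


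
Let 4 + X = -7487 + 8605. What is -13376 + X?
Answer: -12262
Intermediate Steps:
X = 1114 (X = -4 + (-7487 + 8605) = -4 + 1118 = 1114)
-13376 + X = -13376 + 1114 = -12262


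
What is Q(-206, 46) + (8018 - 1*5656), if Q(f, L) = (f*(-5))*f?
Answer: -209818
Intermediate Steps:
Q(f, L) = -5*f² (Q(f, L) = (-5*f)*f = -5*f²)
Q(-206, 46) + (8018 - 1*5656) = -5*(-206)² + (8018 - 1*5656) = -5*42436 + (8018 - 5656) = -212180 + 2362 = -209818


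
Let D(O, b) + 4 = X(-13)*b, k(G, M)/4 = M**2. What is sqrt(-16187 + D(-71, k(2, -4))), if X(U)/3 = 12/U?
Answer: 9*I*sqrt(34151)/13 ≈ 127.94*I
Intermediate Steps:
X(U) = 36/U (X(U) = 3*(12/U) = 36/U)
k(G, M) = 4*M**2
D(O, b) = -4 - 36*b/13 (D(O, b) = -4 + (36/(-13))*b = -4 + (36*(-1/13))*b = -4 - 36*b/13)
sqrt(-16187 + D(-71, k(2, -4))) = sqrt(-16187 + (-4 - 144*(-4)**2/13)) = sqrt(-16187 + (-4 - 144*16/13)) = sqrt(-16187 + (-4 - 36/13*64)) = sqrt(-16187 + (-4 - 2304/13)) = sqrt(-16187 - 2356/13) = sqrt(-212787/13) = 9*I*sqrt(34151)/13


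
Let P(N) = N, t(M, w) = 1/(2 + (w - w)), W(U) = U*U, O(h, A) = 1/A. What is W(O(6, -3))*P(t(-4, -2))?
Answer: 1/18 ≈ 0.055556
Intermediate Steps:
W(U) = U²
t(M, w) = ½ (t(M, w) = 1/(2 + 0) = 1/2 = ½)
W(O(6, -3))*P(t(-4, -2)) = (1/(-3))²*(½) = (-⅓)²*(½) = (⅑)*(½) = 1/18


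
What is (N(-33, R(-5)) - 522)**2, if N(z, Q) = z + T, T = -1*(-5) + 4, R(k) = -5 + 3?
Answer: 298116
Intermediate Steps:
R(k) = -2
T = 9 (T = 5 + 4 = 9)
N(z, Q) = 9 + z (N(z, Q) = z + 9 = 9 + z)
(N(-33, R(-5)) - 522)**2 = ((9 - 33) - 522)**2 = (-24 - 522)**2 = (-546)**2 = 298116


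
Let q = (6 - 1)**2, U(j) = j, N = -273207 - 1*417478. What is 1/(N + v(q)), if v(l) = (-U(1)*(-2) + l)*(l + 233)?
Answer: -1/683719 ≈ -1.4626e-6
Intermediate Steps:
N = -690685 (N = -273207 - 417478 = -690685)
q = 25 (q = 5**2 = 25)
v(l) = (2 + l)*(233 + l) (v(l) = (-1*1*(-2) + l)*(l + 233) = (-1*(-2) + l)*(233 + l) = (2 + l)*(233 + l))
1/(N + v(q)) = 1/(-690685 + (466 + 25**2 + 235*25)) = 1/(-690685 + (466 + 625 + 5875)) = 1/(-690685 + 6966) = 1/(-683719) = -1/683719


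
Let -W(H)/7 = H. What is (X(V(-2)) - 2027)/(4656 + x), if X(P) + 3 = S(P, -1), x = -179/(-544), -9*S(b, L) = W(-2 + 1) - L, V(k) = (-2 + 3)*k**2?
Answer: -9943232/22797387 ≈ -0.43616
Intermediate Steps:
W(H) = -7*H
V(k) = k**2 (V(k) = 1*k**2 = k**2)
S(b, L) = -7/9 + L/9 (S(b, L) = -(-7*(-2 + 1) - L)/9 = -(-7*(-1) - L)/9 = -(7 - L)/9 = -7/9 + L/9)
x = 179/544 (x = -179*(-1/544) = 179/544 ≈ 0.32904)
X(P) = -35/9 (X(P) = -3 + (-7/9 + (1/9)*(-1)) = -3 + (-7/9 - 1/9) = -3 - 8/9 = -35/9)
(X(V(-2)) - 2027)/(4656 + x) = (-35/9 - 2027)/(4656 + 179/544) = -18278/(9*2533043/544) = -18278/9*544/2533043 = -9943232/22797387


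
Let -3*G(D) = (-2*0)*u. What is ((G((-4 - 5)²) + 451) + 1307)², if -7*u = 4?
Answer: 3090564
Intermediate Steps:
u = -4/7 (u = -⅐*4 = -4/7 ≈ -0.57143)
G(D) = 0 (G(D) = -(-2*0)*(-4)/(3*7) = -0*(-4)/7 = -⅓*0 = 0)
((G((-4 - 5)²) + 451) + 1307)² = ((0 + 451) + 1307)² = (451 + 1307)² = 1758² = 3090564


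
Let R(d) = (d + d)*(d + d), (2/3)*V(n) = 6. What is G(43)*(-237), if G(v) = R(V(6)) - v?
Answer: -66597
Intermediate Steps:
V(n) = 9 (V(n) = (3/2)*6 = 9)
R(d) = 4*d**2 (R(d) = (2*d)*(2*d) = 4*d**2)
G(v) = 324 - v (G(v) = 4*9**2 - v = 4*81 - v = 324 - v)
G(43)*(-237) = (324 - 1*43)*(-237) = (324 - 43)*(-237) = 281*(-237) = -66597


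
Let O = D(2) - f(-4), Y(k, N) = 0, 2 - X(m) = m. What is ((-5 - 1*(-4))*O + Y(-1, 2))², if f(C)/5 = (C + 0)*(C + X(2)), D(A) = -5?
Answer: 7225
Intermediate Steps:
X(m) = 2 - m
f(C) = 5*C² (f(C) = 5*((C + 0)*(C + (2 - 1*2))) = 5*(C*(C + (2 - 2))) = 5*(C*(C + 0)) = 5*(C*C) = 5*C²)
O = -85 (O = -5 - 5*(-4)² = -5 - 5*16 = -5 - 1*80 = -5 - 80 = -85)
((-5 - 1*(-4))*O + Y(-1, 2))² = ((-5 - 1*(-4))*(-85) + 0)² = ((-5 + 4)*(-85) + 0)² = (-1*(-85) + 0)² = (85 + 0)² = 85² = 7225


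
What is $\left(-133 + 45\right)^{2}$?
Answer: $7744$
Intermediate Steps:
$\left(-133 + 45\right)^{2} = \left(-88\right)^{2} = 7744$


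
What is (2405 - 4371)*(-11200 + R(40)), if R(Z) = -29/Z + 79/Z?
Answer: 44033485/2 ≈ 2.2017e+7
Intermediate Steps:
R(Z) = 50/Z
(2405 - 4371)*(-11200 + R(40)) = (2405 - 4371)*(-11200 + 50/40) = -1966*(-11200 + 50*(1/40)) = -1966*(-11200 + 5/4) = -1966*(-44795/4) = 44033485/2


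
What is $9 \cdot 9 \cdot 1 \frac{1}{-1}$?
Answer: $-81$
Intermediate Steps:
$9 \cdot 9 \cdot 1 \frac{1}{-1} = 81 \cdot 1 \left(-1\right) = 81 \left(-1\right) = -81$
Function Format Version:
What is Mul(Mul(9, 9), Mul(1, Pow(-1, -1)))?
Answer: -81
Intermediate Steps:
Mul(Mul(9, 9), Mul(1, Pow(-1, -1))) = Mul(81, Mul(1, -1)) = Mul(81, -1) = -81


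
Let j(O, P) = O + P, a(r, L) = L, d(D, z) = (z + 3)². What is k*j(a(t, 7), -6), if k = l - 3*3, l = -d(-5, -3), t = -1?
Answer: -9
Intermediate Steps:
d(D, z) = (3 + z)²
l = 0 (l = -(3 - 3)² = -1*0² = -1*0 = 0)
k = -9 (k = 0 - 3*3 = 0 - 9 = -9)
k*j(a(t, 7), -6) = -9*(7 - 6) = -9*1 = -9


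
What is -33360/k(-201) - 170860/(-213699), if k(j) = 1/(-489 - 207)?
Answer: 4961783224300/213699 ≈ 2.3219e+7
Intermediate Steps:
k(j) = -1/696 (k(j) = 1/(-696) = -1/696)
-33360/k(-201) - 170860/(-213699) = -33360/(-1/696) - 170860/(-213699) = -33360*(-696) - 170860*(-1/213699) = 23218560 + 170860/213699 = 4961783224300/213699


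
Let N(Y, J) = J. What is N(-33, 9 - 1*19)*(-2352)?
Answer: 23520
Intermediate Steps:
N(-33, 9 - 1*19)*(-2352) = (9 - 1*19)*(-2352) = (9 - 19)*(-2352) = -10*(-2352) = 23520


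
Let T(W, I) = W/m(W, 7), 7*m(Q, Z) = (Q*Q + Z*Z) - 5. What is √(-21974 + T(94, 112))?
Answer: I*√108296296410/2220 ≈ 148.24*I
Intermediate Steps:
m(Q, Z) = -5/7 + Q²/7 + Z²/7 (m(Q, Z) = ((Q*Q + Z*Z) - 5)/7 = ((Q² + Z²) - 5)/7 = (-5 + Q² + Z²)/7 = -5/7 + Q²/7 + Z²/7)
T(W, I) = W/(44/7 + W²/7) (T(W, I) = W/(-5/7 + W²/7 + (⅐)*7²) = W/(-5/7 + W²/7 + (⅐)*49) = W/(-5/7 + W²/7 + 7) = W/(44/7 + W²/7))
√(-21974 + T(94, 112)) = √(-21974 + 7*94/(44 + 94²)) = √(-21974 + 7*94/(44 + 8836)) = √(-21974 + 7*94/8880) = √(-21974 + 7*94*(1/8880)) = √(-21974 + 329/4440) = √(-97564231/4440) = I*√108296296410/2220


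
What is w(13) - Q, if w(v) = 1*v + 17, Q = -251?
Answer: 281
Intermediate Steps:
w(v) = 17 + v (w(v) = v + 17 = 17 + v)
w(13) - Q = (17 + 13) - 1*(-251) = 30 + 251 = 281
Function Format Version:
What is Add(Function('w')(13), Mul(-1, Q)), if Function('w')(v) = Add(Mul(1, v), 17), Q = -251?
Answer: 281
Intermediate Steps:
Function('w')(v) = Add(17, v) (Function('w')(v) = Add(v, 17) = Add(17, v))
Add(Function('w')(13), Mul(-1, Q)) = Add(Add(17, 13), Mul(-1, -251)) = Add(30, 251) = 281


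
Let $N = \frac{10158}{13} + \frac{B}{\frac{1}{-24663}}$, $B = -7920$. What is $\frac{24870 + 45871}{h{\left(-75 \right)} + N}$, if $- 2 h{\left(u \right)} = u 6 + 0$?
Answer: $\frac{919633}{2539315563} \approx 0.00036216$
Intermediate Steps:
$h{\left(u \right)} = - 3 u$ ($h{\left(u \right)} = - \frac{u 6 + 0}{2} = - \frac{6 u + 0}{2} = - \frac{6 u}{2} = - 3 u$)
$N = \frac{2539312638}{13}$ ($N = \frac{10158}{13} - \frac{7920}{\frac{1}{-24663}} = 10158 \cdot \frac{1}{13} - \frac{7920}{- \frac{1}{24663}} = \frac{10158}{13} - -195330960 = \frac{10158}{13} + 195330960 = \frac{2539312638}{13} \approx 1.9533 \cdot 10^{8}$)
$\frac{24870 + 45871}{h{\left(-75 \right)} + N} = \frac{24870 + 45871}{\left(-3\right) \left(-75\right) + \frac{2539312638}{13}} = \frac{70741}{225 + \frac{2539312638}{13}} = \frac{70741}{\frac{2539315563}{13}} = 70741 \cdot \frac{13}{2539315563} = \frac{919633}{2539315563}$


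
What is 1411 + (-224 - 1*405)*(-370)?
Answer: 234141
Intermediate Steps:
1411 + (-224 - 1*405)*(-370) = 1411 + (-224 - 405)*(-370) = 1411 - 629*(-370) = 1411 + 232730 = 234141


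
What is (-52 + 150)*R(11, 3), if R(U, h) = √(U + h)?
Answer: 98*√14 ≈ 366.68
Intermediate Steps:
(-52 + 150)*R(11, 3) = (-52 + 150)*√(11 + 3) = 98*√14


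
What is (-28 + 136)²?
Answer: 11664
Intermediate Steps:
(-28 + 136)² = 108² = 11664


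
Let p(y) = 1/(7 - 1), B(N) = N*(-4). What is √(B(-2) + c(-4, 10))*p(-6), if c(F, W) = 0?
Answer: √2/3 ≈ 0.47140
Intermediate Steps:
B(N) = -4*N
p(y) = ⅙ (p(y) = 1/6 = ⅙)
√(B(-2) + c(-4, 10))*p(-6) = √(-4*(-2) + 0)*(⅙) = √(8 + 0)*(⅙) = √8*(⅙) = (2*√2)*(⅙) = √2/3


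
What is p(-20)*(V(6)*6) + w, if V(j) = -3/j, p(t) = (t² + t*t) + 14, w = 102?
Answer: -2340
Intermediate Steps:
p(t) = 14 + 2*t² (p(t) = (t² + t²) + 14 = 2*t² + 14 = 14 + 2*t²)
p(-20)*(V(6)*6) + w = (14 + 2*(-20)²)*(-3/6*6) + 102 = (14 + 2*400)*(-3*⅙*6) + 102 = (14 + 800)*(-½*6) + 102 = 814*(-3) + 102 = -2442 + 102 = -2340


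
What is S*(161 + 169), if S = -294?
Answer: -97020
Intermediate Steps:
S*(161 + 169) = -294*(161 + 169) = -294*330 = -97020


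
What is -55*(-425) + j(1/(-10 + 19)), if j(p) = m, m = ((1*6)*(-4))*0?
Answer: 23375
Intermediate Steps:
m = 0 (m = (6*(-4))*0 = -24*0 = 0)
j(p) = 0
-55*(-425) + j(1/(-10 + 19)) = -55*(-425) + 0 = 23375 + 0 = 23375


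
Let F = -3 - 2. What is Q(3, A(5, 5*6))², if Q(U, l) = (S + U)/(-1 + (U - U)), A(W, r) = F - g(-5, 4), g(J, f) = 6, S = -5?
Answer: 4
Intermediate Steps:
F = -5
A(W, r) = -11 (A(W, r) = -5 - 1*6 = -5 - 6 = -11)
Q(U, l) = 5 - U (Q(U, l) = (-5 + U)/(-1 + (U - U)) = (-5 + U)/(-1 + 0) = (-5 + U)/(-1) = (-5 + U)*(-1) = 5 - U)
Q(3, A(5, 5*6))² = (5 - 1*3)² = (5 - 3)² = 2² = 4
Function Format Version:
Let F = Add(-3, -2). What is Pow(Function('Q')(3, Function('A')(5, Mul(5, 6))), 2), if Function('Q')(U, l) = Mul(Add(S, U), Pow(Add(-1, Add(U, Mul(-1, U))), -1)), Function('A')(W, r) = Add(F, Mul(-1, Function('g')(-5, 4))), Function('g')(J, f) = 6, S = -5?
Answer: 4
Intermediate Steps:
F = -5
Function('A')(W, r) = -11 (Function('A')(W, r) = Add(-5, Mul(-1, 6)) = Add(-5, -6) = -11)
Function('Q')(U, l) = Add(5, Mul(-1, U)) (Function('Q')(U, l) = Mul(Add(-5, U), Pow(Add(-1, Add(U, Mul(-1, U))), -1)) = Mul(Add(-5, U), Pow(Add(-1, 0), -1)) = Mul(Add(-5, U), Pow(-1, -1)) = Mul(Add(-5, U), -1) = Add(5, Mul(-1, U)))
Pow(Function('Q')(3, Function('A')(5, Mul(5, 6))), 2) = Pow(Add(5, Mul(-1, 3)), 2) = Pow(Add(5, -3), 2) = Pow(2, 2) = 4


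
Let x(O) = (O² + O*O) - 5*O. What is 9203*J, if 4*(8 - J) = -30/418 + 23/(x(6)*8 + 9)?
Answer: 230848052/3135 ≈ 73636.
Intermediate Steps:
x(O) = -5*O + 2*O² (x(O) = (O² + O²) - 5*O = 2*O² - 5*O = -5*O + 2*O²)
J = 25084/3135 (J = 8 - (-30/418 + 23/((6*(-5 + 2*6))*8 + 9))/4 = 8 - (-30*1/418 + 23/((6*(-5 + 12))*8 + 9))/4 = 8 - (-15/209 + 23/((6*7)*8 + 9))/4 = 8 - (-15/209 + 23/(42*8 + 9))/4 = 8 - (-15/209 + 23/(336 + 9))/4 = 8 - (-15/209 + 23/345)/4 = 8 - (-15/209 + 23*(1/345))/4 = 8 - (-15/209 + 1/15)/4 = 8 - ¼*(-16/3135) = 8 + 4/3135 = 25084/3135 ≈ 8.0013)
9203*J = 9203*(25084/3135) = 230848052/3135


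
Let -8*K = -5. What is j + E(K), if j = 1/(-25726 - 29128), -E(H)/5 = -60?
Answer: 16456199/54854 ≈ 300.00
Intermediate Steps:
K = 5/8 (K = -⅛*(-5) = 5/8 ≈ 0.62500)
E(H) = 300 (E(H) = -5*(-60) = 300)
j = -1/54854 (j = 1/(-54854) = -1/54854 ≈ -1.8230e-5)
j + E(K) = -1/54854 + 300 = 16456199/54854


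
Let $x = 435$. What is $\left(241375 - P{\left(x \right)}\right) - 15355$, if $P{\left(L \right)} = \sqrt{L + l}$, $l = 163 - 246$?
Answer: $226020 - 4 \sqrt{22} \approx 2.26 \cdot 10^{5}$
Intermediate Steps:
$l = -83$ ($l = 163 - 246 = -83$)
$P{\left(L \right)} = \sqrt{-83 + L}$ ($P{\left(L \right)} = \sqrt{L - 83} = \sqrt{-83 + L}$)
$\left(241375 - P{\left(x \right)}\right) - 15355 = \left(241375 - \sqrt{-83 + 435}\right) - 15355 = \left(241375 - \sqrt{352}\right) - 15355 = \left(241375 - 4 \sqrt{22}\right) - 15355 = 226020 - 4 \sqrt{22}$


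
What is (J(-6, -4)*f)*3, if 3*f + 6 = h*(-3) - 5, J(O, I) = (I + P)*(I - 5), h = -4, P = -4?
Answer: 72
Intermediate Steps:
J(O, I) = (-5 + I)*(-4 + I) (J(O, I) = (I - 4)*(I - 5) = (-4 + I)*(-5 + I) = (-5 + I)*(-4 + I))
f = ⅓ (f = -2 + (-4*(-3) - 5)/3 = -2 + (12 - 5)/3 = -2 + (⅓)*7 = -2 + 7/3 = ⅓ ≈ 0.33333)
(J(-6, -4)*f)*3 = ((20 + (-4)² - 9*(-4))*(⅓))*3 = ((20 + 16 + 36)*(⅓))*3 = (72*(⅓))*3 = 24*3 = 72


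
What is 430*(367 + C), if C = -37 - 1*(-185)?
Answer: 221450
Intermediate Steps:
C = 148 (C = -37 + 185 = 148)
430*(367 + C) = 430*(367 + 148) = 430*515 = 221450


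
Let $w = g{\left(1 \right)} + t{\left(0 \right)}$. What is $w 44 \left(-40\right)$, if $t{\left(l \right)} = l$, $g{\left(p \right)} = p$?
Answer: $-1760$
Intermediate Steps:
$w = 1$ ($w = 1 + 0 = 1$)
$w 44 \left(-40\right) = 1 \cdot 44 \left(-40\right) = 44 \left(-40\right) = -1760$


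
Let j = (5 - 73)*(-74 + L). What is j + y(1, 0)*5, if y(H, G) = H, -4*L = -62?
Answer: 3983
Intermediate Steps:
L = 31/2 (L = -¼*(-62) = 31/2 ≈ 15.500)
j = 3978 (j = (5 - 73)*(-74 + 31/2) = -68*(-117/2) = 3978)
j + y(1, 0)*5 = 3978 + 1*5 = 3978 + 5 = 3983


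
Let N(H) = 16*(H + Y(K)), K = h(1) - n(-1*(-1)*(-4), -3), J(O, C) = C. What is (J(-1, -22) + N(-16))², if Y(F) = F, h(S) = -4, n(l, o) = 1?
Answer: 128164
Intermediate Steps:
K = -5 (K = -4 - 1*1 = -4 - 1 = -5)
N(H) = -80 + 16*H (N(H) = 16*(H - 5) = 16*(-5 + H) = -80 + 16*H)
(J(-1, -22) + N(-16))² = (-22 + (-80 + 16*(-16)))² = (-22 + (-80 - 256))² = (-22 - 336)² = (-358)² = 128164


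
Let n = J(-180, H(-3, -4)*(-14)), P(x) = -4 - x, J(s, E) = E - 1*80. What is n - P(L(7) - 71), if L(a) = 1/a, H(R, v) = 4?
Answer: -1420/7 ≈ -202.86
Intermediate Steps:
J(s, E) = -80 + E (J(s, E) = E - 80 = -80 + E)
n = -136 (n = -80 + 4*(-14) = -80 - 56 = -136)
n - P(L(7) - 71) = -136 - (-4 - (1/7 - 71)) = -136 - (-4 - (⅐ - 71)) = -136 - (-4 - 1*(-496/7)) = -136 - (-4 + 496/7) = -136 - 1*468/7 = -136 - 468/7 = -1420/7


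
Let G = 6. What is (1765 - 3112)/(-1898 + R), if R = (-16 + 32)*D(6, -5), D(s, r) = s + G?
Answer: 1347/1706 ≈ 0.78957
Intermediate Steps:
D(s, r) = 6 + s (D(s, r) = s + 6 = 6 + s)
R = 192 (R = (-16 + 32)*(6 + 6) = 16*12 = 192)
(1765 - 3112)/(-1898 + R) = (1765 - 3112)/(-1898 + 192) = -1347/(-1706) = -1347*(-1/1706) = 1347/1706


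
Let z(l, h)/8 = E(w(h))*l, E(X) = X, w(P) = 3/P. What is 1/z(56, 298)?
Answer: 149/672 ≈ 0.22173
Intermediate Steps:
z(l, h) = 24*l/h (z(l, h) = 8*((3/h)*l) = 8*(3*l/h) = 24*l/h)
1/z(56, 298) = 1/(24*56/298) = 1/(24*56*(1/298)) = 1/(672/149) = 149/672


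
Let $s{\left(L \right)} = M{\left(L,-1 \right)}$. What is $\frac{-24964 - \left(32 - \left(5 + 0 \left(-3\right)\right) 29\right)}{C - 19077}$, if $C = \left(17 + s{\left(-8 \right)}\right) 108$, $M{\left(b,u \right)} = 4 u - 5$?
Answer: $\frac{24851}{18213} \approx 1.3645$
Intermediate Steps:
$M{\left(b,u \right)} = -5 + 4 u$
$s{\left(L \right)} = -9$ ($s{\left(L \right)} = -5 + 4 \left(-1\right) = -5 - 4 = -9$)
$C = 864$ ($C = \left(17 - 9\right) 108 = 8 \cdot 108 = 864$)
$\frac{-24964 - \left(32 - \left(5 + 0 \left(-3\right)\right) 29\right)}{C - 19077} = \frac{-24964 - \left(32 - \left(5 + 0 \left(-3\right)\right) 29\right)}{864 - 19077} = \frac{-24964 - \left(32 - \left(5 + 0\right) 29\right)}{-18213} = \left(-24964 + \left(-32 + 5 \cdot 29\right)\right) \left(- \frac{1}{18213}\right) = \left(-24964 + \left(-32 + 145\right)\right) \left(- \frac{1}{18213}\right) = \left(-24964 + 113\right) \left(- \frac{1}{18213}\right) = \left(-24851\right) \left(- \frac{1}{18213}\right) = \frac{24851}{18213}$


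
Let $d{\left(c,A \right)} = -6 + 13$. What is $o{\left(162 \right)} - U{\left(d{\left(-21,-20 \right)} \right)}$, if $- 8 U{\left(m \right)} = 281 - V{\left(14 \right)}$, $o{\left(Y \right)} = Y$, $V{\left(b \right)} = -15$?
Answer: $199$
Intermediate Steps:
$d{\left(c,A \right)} = 7$
$U{\left(m \right)} = -37$ ($U{\left(m \right)} = - \frac{281 - -15}{8} = - \frac{281 + 15}{8} = \left(- \frac{1}{8}\right) 296 = -37$)
$o{\left(162 \right)} - U{\left(d{\left(-21,-20 \right)} \right)} = 162 - -37 = 162 + 37 = 199$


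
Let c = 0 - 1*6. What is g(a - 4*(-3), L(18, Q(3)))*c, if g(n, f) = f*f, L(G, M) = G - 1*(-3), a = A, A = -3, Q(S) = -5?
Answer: -2646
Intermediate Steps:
a = -3
L(G, M) = 3 + G (L(G, M) = G + 3 = 3 + G)
g(n, f) = f²
c = -6 (c = 0 - 6 = -6)
g(a - 4*(-3), L(18, Q(3)))*c = (3 + 18)²*(-6) = 21²*(-6) = 441*(-6) = -2646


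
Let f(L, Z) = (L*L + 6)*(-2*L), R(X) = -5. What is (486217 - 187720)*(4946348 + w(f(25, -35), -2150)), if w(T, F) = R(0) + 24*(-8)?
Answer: 1476411235047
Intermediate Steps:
f(L, Z) = -2*L*(6 + L²) (f(L, Z) = (L² + 6)*(-2*L) = (6 + L²)*(-2*L) = -2*L*(6 + L²))
w(T, F) = -197 (w(T, F) = -5 + 24*(-8) = -5 - 192 = -197)
(486217 - 187720)*(4946348 + w(f(25, -35), -2150)) = (486217 - 187720)*(4946348 - 197) = 298497*4946151 = 1476411235047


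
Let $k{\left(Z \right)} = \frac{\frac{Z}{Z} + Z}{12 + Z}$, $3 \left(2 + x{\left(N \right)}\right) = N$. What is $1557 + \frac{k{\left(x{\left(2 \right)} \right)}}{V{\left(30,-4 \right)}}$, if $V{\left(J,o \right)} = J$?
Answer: $\frac{1494719}{960} \approx 1557.0$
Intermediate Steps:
$x{\left(N \right)} = -2 + \frac{N}{3}$
$k{\left(Z \right)} = \frac{1 + Z}{12 + Z}$
$1557 + \frac{k{\left(x{\left(2 \right)} \right)}}{V{\left(30,-4 \right)}} = 1557 + \frac{\frac{1}{12 + \left(-2 + \frac{1}{3} \cdot 2\right)} \left(1 + \left(-2 + \frac{1}{3} \cdot 2\right)\right)}{30} = 1557 + \frac{\frac{1}{12 + \left(-2 + \frac{2}{3}\right)} \left(1 + \left(-2 + \frac{2}{3}\right)\right)}{30} = 1557 + \frac{\frac{1}{12 - \frac{4}{3}} \left(1 - \frac{4}{3}\right)}{30} = 1557 + \frac{\frac{1}{\frac{32}{3}} \left(- \frac{1}{3}\right)}{30} = 1557 + \frac{\frac{3}{32} \left(- \frac{1}{3}\right)}{30} = 1557 + \frac{1}{30} \left(- \frac{1}{32}\right) = 1557 - \frac{1}{960} = \frac{1494719}{960}$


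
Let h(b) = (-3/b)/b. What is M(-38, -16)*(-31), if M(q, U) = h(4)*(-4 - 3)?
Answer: -651/16 ≈ -40.688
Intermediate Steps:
h(b) = -3/b²
M(q, U) = 21/16 (M(q, U) = (-3/4²)*(-4 - 3) = -3*1/16*(-7) = -3/16*(-7) = 21/16)
M(-38, -16)*(-31) = (21/16)*(-31) = -651/16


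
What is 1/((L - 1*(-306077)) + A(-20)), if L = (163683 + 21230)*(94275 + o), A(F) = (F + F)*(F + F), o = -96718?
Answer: -1/451434782 ≈ -2.2152e-9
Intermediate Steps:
A(F) = 4*F² (A(F) = (2*F)*(2*F) = 4*F²)
L = -451742459 (L = (163683 + 21230)*(94275 - 96718) = 184913*(-2443) = -451742459)
1/((L - 1*(-306077)) + A(-20)) = 1/((-451742459 - 1*(-306077)) + 4*(-20)²) = 1/((-451742459 + 306077) + 4*400) = 1/(-451436382 + 1600) = 1/(-451434782) = -1/451434782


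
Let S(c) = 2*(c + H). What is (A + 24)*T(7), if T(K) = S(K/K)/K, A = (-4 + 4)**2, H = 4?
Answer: 240/7 ≈ 34.286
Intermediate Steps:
A = 0 (A = 0**2 = 0)
S(c) = 8 + 2*c (S(c) = 2*(c + 4) = 2*(4 + c) = 8 + 2*c)
T(K) = 10/K (T(K) = (8 + 2*(K/K))/K = (8 + 2*1)/K = (8 + 2)/K = 10/K)
(A + 24)*T(7) = (0 + 24)*(10/7) = 24*(10*(1/7)) = 24*(10/7) = 240/7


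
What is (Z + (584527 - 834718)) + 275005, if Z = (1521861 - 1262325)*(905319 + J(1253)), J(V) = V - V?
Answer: 234962896798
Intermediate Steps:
J(V) = 0
Z = 234962871984 (Z = (1521861 - 1262325)*(905319 + 0) = 259536*905319 = 234962871984)
(Z + (584527 - 834718)) + 275005 = (234962871984 + (584527 - 834718)) + 275005 = (234962871984 - 250191) + 275005 = 234962621793 + 275005 = 234962896798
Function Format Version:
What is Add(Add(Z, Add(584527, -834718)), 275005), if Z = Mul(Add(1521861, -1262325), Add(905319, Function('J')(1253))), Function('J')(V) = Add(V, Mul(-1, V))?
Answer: 234962896798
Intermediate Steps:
Function('J')(V) = 0
Z = 234962871984 (Z = Mul(Add(1521861, -1262325), Add(905319, 0)) = Mul(259536, 905319) = 234962871984)
Add(Add(Z, Add(584527, -834718)), 275005) = Add(Add(234962871984, Add(584527, -834718)), 275005) = Add(Add(234962871984, -250191), 275005) = Add(234962621793, 275005) = 234962896798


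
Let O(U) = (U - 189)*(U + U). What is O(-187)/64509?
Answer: 140624/64509 ≈ 2.1799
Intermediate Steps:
O(U) = 2*U*(-189 + U) (O(U) = (-189 + U)*(2*U) = 2*U*(-189 + U))
O(-187)/64509 = (2*(-187)*(-189 - 187))/64509 = (2*(-187)*(-376))*(1/64509) = 140624*(1/64509) = 140624/64509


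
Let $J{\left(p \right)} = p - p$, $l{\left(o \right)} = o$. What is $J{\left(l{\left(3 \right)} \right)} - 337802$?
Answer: $-337802$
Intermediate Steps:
$J{\left(p \right)} = 0$
$J{\left(l{\left(3 \right)} \right)} - 337802 = 0 - 337802 = -337802$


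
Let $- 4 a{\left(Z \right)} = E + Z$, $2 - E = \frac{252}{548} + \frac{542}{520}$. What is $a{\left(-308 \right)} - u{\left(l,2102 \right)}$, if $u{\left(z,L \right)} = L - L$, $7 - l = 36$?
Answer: $\frac{10953227}{142480} \approx 76.875$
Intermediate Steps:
$l = -29$ ($l = 7 - 36 = -29$)
$E = \frac{17733}{35620}$ ($E = 2 - \left(\frac{252}{548} + \frac{542}{520}\right) = 2 - \left(252 \cdot \frac{1}{548} + 542 \cdot \frac{1}{520}\right) = 2 - \left(\frac{63}{137} + \frac{271}{260}\right) = 2 - \frac{53507}{35620} = \frac{17733}{35620} \approx 0.49784$)
$u{\left(z,L \right)} = 0$
$a{\left(Z \right)} = - \frac{17733}{142480} - \frac{Z}{4}$ ($a{\left(Z \right)} = - \frac{\frac{17733}{35620} + Z}{4} = - \frac{17733}{142480} - \frac{Z}{4}$)
$a{\left(-308 \right)} - u{\left(l,2102 \right)} = \left(- \frac{17733}{142480} - -77\right) - 0 = \left(- \frac{17733}{142480} + 77\right) + 0 = \frac{10953227}{142480} + 0 = \frac{10953227}{142480}$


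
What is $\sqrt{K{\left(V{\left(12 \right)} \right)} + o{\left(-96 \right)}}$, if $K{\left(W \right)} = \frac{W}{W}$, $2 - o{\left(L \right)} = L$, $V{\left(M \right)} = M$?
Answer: $3 \sqrt{11} \approx 9.9499$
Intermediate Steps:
$o{\left(L \right)} = 2 - L$
$K{\left(W \right)} = 1$
$\sqrt{K{\left(V{\left(12 \right)} \right)} + o{\left(-96 \right)}} = \sqrt{1 + \left(2 - -96\right)} = \sqrt{1 + \left(2 + 96\right)} = \sqrt{1 + 98} = \sqrt{99} = 3 \sqrt{11}$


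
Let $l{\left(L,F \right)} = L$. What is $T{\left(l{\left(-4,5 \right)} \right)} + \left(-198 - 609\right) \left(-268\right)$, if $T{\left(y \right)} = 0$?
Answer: $216276$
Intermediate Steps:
$T{\left(l{\left(-4,5 \right)} \right)} + \left(-198 - 609\right) \left(-268\right) = 0 + \left(-198 - 609\right) \left(-268\right) = 0 - -216276 = 0 + 216276 = 216276$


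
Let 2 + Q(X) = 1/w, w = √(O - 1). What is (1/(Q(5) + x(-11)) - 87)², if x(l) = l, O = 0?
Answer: (14803 - I)²/28900 ≈ 7582.3 - 1.0244*I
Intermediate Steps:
w = I (w = √(0 - 1) = √(-1) = I ≈ 1.0*I)
Q(X) = -2 - I (Q(X) = -2 + 1/I = -2 - I)
(1/(Q(5) + x(-11)) - 87)² = (1/((-2 - I) - 11) - 87)² = (1/(-13 - I) - 87)² = ((-13 + I)/170 - 87)² = (-87 + (-13 + I)/170)²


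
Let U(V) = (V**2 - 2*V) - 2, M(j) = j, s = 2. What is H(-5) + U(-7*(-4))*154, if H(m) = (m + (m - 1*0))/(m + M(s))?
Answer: 335422/3 ≈ 1.1181e+5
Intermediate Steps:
U(V) = -2 + V**2 - 2*V
H(m) = 2*m/(2 + m) (H(m) = (m + (m - 1*0))/(m + 2) = (m + (m + 0))/(2 + m) = (m + m)/(2 + m) = (2*m)/(2 + m) = 2*m/(2 + m))
H(-5) + U(-7*(-4))*154 = 2*(-5)/(2 - 5) + (-2 + (-7*(-4))**2 - (-14)*(-4))*154 = 2*(-5)/(-3) + (-2 + 28**2 - 2*28)*154 = 2*(-5)*(-1/3) + (-2 + 784 - 56)*154 = 10/3 + 726*154 = 10/3 + 111804 = 335422/3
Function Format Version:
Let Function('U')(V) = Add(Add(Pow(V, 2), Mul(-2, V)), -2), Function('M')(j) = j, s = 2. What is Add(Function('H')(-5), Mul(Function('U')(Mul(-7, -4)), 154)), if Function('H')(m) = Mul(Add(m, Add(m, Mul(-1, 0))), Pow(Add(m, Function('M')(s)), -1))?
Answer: Rational(335422, 3) ≈ 1.1181e+5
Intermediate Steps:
Function('U')(V) = Add(-2, Pow(V, 2), Mul(-2, V))
Function('H')(m) = Mul(2, m, Pow(Add(2, m), -1)) (Function('H')(m) = Mul(Add(m, Add(m, Mul(-1, 0))), Pow(Add(m, 2), -1)) = Mul(Add(m, Add(m, 0)), Pow(Add(2, m), -1)) = Mul(Add(m, m), Pow(Add(2, m), -1)) = Mul(Mul(2, m), Pow(Add(2, m), -1)) = Mul(2, m, Pow(Add(2, m), -1)))
Add(Function('H')(-5), Mul(Function('U')(Mul(-7, -4)), 154)) = Add(Mul(2, -5, Pow(Add(2, -5), -1)), Mul(Add(-2, Pow(Mul(-7, -4), 2), Mul(-2, Mul(-7, -4))), 154)) = Add(Mul(2, -5, Pow(-3, -1)), Mul(Add(-2, Pow(28, 2), Mul(-2, 28)), 154)) = Add(Mul(2, -5, Rational(-1, 3)), Mul(Add(-2, 784, -56), 154)) = Add(Rational(10, 3), Mul(726, 154)) = Add(Rational(10, 3), 111804) = Rational(335422, 3)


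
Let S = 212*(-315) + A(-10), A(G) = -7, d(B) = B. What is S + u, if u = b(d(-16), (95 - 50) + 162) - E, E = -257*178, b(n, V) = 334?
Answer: -20707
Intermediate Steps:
E = -45746
S = -66787 (S = 212*(-315) - 7 = -66780 - 7 = -66787)
u = 46080 (u = 334 - 1*(-45746) = 334 + 45746 = 46080)
S + u = -66787 + 46080 = -20707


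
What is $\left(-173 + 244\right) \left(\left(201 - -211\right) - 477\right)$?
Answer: $-4615$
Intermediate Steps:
$\left(-173 + 244\right) \left(\left(201 - -211\right) - 477\right) = 71 \left(\left(201 + 211\right) - 477\right) = 71 \left(412 - 477\right) = 71 \left(-65\right) = -4615$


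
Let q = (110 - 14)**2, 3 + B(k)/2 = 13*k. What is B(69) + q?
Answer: 11004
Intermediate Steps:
B(k) = -6 + 26*k (B(k) = -6 + 2*(13*k) = -6 + 26*k)
q = 9216 (q = 96**2 = 9216)
B(69) + q = (-6 + 26*69) + 9216 = (-6 + 1794) + 9216 = 1788 + 9216 = 11004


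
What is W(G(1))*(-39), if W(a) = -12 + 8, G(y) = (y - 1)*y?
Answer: 156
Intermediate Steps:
G(y) = y*(-1 + y) (G(y) = (-1 + y)*y = y*(-1 + y))
W(a) = -4
W(G(1))*(-39) = -4*(-39) = 156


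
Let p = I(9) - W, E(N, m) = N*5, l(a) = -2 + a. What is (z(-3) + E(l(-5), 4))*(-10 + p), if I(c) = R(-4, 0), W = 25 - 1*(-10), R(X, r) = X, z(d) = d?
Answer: 1862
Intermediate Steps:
E(N, m) = 5*N
W = 35 (W = 25 + 10 = 35)
I(c) = -4
p = -39 (p = -4 - 1*35 = -4 - 35 = -39)
(z(-3) + E(l(-5), 4))*(-10 + p) = (-3 + 5*(-2 - 5))*(-10 - 39) = (-3 + 5*(-7))*(-49) = (-3 - 35)*(-49) = -38*(-49) = 1862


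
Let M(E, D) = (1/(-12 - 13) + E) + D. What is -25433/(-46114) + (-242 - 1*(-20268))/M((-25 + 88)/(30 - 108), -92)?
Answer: -598726419617/2783026014 ≈ -215.14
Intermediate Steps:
M(E, D) = -1/25 + D + E (M(E, D) = (1/(-25) + E) + D = (-1/25 + E) + D = -1/25 + D + E)
-25433/(-46114) + (-242 - 1*(-20268))/M((-25 + 88)/(30 - 108), -92) = -25433/(-46114) + (-242 - 1*(-20268))/(-1/25 - 92 + (-25 + 88)/(30 - 108)) = -25433*(-1/46114) + (-242 + 20268)/(-1/25 - 92 + 63/(-78)) = 25433/46114 + 20026/(-1/25 - 92 + 63*(-1/78)) = 25433/46114 + 20026/(-1/25 - 92 - 21/26) = 25433/46114 + 20026/(-60351/650) = 25433/46114 + 20026*(-650/60351) = 25433/46114 - 13016900/60351 = -598726419617/2783026014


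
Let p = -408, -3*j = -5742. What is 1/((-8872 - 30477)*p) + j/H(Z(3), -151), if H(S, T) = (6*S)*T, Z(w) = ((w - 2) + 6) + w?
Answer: -2560674769/12121065960 ≈ -0.21126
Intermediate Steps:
j = 1914 (j = -⅓*(-5742) = 1914)
Z(w) = 4 + 2*w (Z(w) = ((-2 + w) + 6) + w = (4 + w) + w = 4 + 2*w)
H(S, T) = 6*S*T
1/((-8872 - 30477)*p) + j/H(Z(3), -151) = 1/(-8872 - 30477*(-408)) + 1914/((6*(4 + 2*3)*(-151))) = -1/408/(-39349) + 1914/((6*(4 + 6)*(-151))) = -1/39349*(-1/408) + 1914/((6*10*(-151))) = 1/16054392 + 1914/(-9060) = 1/16054392 + 1914*(-1/9060) = 1/16054392 - 319/1510 = -2560674769/12121065960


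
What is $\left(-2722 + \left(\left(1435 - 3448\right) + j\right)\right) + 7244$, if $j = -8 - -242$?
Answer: $2743$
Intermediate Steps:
$j = 234$ ($j = -8 + 242 = 234$)
$\left(-2722 + \left(\left(1435 - 3448\right) + j\right)\right) + 7244 = \left(-2722 + \left(\left(1435 - 3448\right) + 234\right)\right) + 7244 = \left(-2722 + \left(-2013 + 234\right)\right) + 7244 = \left(-2722 - 1779\right) + 7244 = -4501 + 7244 = 2743$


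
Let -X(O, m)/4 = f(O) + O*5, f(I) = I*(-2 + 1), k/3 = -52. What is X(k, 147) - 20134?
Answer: -17638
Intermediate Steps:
k = -156 (k = 3*(-52) = -156)
f(I) = -I (f(I) = I*(-1) = -I)
X(O, m) = -16*O (X(O, m) = -4*(-O + O*5) = -4*(-O + 5*O) = -16*O)
X(k, 147) - 20134 = -16*(-156) - 20134 = 2496 - 20134 = -17638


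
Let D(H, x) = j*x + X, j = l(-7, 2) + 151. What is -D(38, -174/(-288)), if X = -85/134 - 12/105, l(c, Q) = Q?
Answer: -3440167/37520 ≈ -91.689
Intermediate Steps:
X = -3511/4690 (X = -85*1/134 - 12*1/105 = -85/134 - 4/35 = -3511/4690 ≈ -0.74861)
j = 153 (j = 2 + 151 = 153)
D(H, x) = -3511/4690 + 153*x (D(H, x) = 153*x - 3511/4690 = -3511/4690 + 153*x)
-D(38, -174/(-288)) = -(-3511/4690 + 153*(-174/(-288))) = -(-3511/4690 + 153*(-174*(-1/288))) = -(-3511/4690 + 153*(29/48)) = -(-3511/4690 + 1479/16) = -1*3440167/37520 = -3440167/37520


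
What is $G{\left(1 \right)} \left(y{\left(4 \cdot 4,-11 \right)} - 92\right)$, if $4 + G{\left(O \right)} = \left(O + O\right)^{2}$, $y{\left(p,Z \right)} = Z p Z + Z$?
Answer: $0$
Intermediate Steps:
$y{\left(p,Z \right)} = Z + p Z^{2}$ ($y{\left(p,Z \right)} = p Z^{2} + Z = Z + p Z^{2}$)
$G{\left(O \right)} = -4 + 4 O^{2}$ ($G{\left(O \right)} = -4 + \left(O + O\right)^{2} = -4 + \left(2 O\right)^{2} = -4 + 4 O^{2}$)
$G{\left(1 \right)} \left(y{\left(4 \cdot 4,-11 \right)} - 92\right) = \left(-4 + 4 \cdot 1^{2}\right) \left(- 11 \left(1 - 11 \cdot 4 \cdot 4\right) - 92\right) = \left(-4 + 4 \cdot 1\right) \left(- 11 \left(1 - 176\right) - 92\right) = \left(-4 + 4\right) \left(- 11 \left(1 - 176\right) - 92\right) = 0 \left(\left(-11\right) \left(-175\right) - 92\right) = 0 \left(1925 - 92\right) = 0 \cdot 1833 = 0$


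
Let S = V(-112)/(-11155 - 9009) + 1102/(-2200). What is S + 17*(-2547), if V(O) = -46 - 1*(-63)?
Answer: -120050033583/2772550 ≈ -43300.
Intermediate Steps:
V(O) = 17 (V(O) = -46 + 63 = 17)
S = -1391133/2772550 (S = 17/(-11155 - 9009) + 1102/(-2200) = 17/(-20164) + 1102*(-1/2200) = 17*(-1/20164) - 551/1100 = -17/20164 - 551/1100 = -1391133/2772550 ≈ -0.50175)
S + 17*(-2547) = -1391133/2772550 + 17*(-2547) = -1391133/2772550 - 43299 = -120050033583/2772550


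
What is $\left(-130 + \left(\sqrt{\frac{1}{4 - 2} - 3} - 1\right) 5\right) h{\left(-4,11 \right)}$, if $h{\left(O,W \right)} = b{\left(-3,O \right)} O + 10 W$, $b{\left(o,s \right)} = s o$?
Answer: $-8370 + 155 i \sqrt{10} \approx -8370.0 + 490.15 i$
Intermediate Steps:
$b{\left(o,s \right)} = o s$
$h{\left(O,W \right)} = - 3 O^{2} + 10 W$ ($h{\left(O,W \right)} = - 3 O O + 10 W = - 3 O^{2} + 10 W$)
$\left(-130 + \left(\sqrt{\frac{1}{4 - 2} - 3} - 1\right) 5\right) h{\left(-4,11 \right)} = \left(-130 + \left(\sqrt{\frac{1}{4 - 2} - 3} - 1\right) 5\right) \left(- 3 \left(-4\right)^{2} + 10 \cdot 11\right) = \left(-130 + \left(\sqrt{\frac{1}{2} - 3} - 1\right) 5\right) \left(\left(-3\right) 16 + 110\right) = \left(-130 + \left(\sqrt{\frac{1}{2} - 3} - 1\right) 5\right) \left(-48 + 110\right) = \left(-130 + \left(\sqrt{- \frac{5}{2}} - 1\right) 5\right) 62 = \left(-130 + \left(\frac{i \sqrt{10}}{2} - 1\right) 5\right) 62 = \left(-130 + \left(-1 + \frac{i \sqrt{10}}{2}\right) 5\right) 62 = \left(-130 - \left(5 - \frac{5 i \sqrt{10}}{2}\right)\right) 62 = \left(-135 + \frac{5 i \sqrt{10}}{2}\right) 62 = -8370 + 155 i \sqrt{10}$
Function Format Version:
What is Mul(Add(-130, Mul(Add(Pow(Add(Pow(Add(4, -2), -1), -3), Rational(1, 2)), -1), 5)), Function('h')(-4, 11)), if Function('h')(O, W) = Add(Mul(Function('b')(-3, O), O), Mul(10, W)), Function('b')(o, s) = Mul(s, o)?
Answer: Add(-8370, Mul(155, I, Pow(10, Rational(1, 2)))) ≈ Add(-8370.0, Mul(490.15, I))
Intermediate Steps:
Function('b')(o, s) = Mul(o, s)
Function('h')(O, W) = Add(Mul(-3, Pow(O, 2)), Mul(10, W)) (Function('h')(O, W) = Add(Mul(Mul(-3, O), O), Mul(10, W)) = Add(Mul(-3, Pow(O, 2)), Mul(10, W)))
Mul(Add(-130, Mul(Add(Pow(Add(Pow(Add(4, -2), -1), -3), Rational(1, 2)), -1), 5)), Function('h')(-4, 11)) = Mul(Add(-130, Mul(Add(Pow(Add(Pow(Add(4, -2), -1), -3), Rational(1, 2)), -1), 5)), Add(Mul(-3, Pow(-4, 2)), Mul(10, 11))) = Mul(Add(-130, Mul(Add(Pow(Add(Pow(2, -1), -3), Rational(1, 2)), -1), 5)), Add(Mul(-3, 16), 110)) = Mul(Add(-130, Mul(Add(Pow(Add(Rational(1, 2), -3), Rational(1, 2)), -1), 5)), Add(-48, 110)) = Mul(Add(-130, Mul(Add(Pow(Rational(-5, 2), Rational(1, 2)), -1), 5)), 62) = Mul(Add(-130, Mul(Add(Mul(Rational(1, 2), I, Pow(10, Rational(1, 2))), -1), 5)), 62) = Mul(Add(-130, Mul(Add(-1, Mul(Rational(1, 2), I, Pow(10, Rational(1, 2)))), 5)), 62) = Mul(Add(-130, Add(-5, Mul(Rational(5, 2), I, Pow(10, Rational(1, 2))))), 62) = Mul(Add(-135, Mul(Rational(5, 2), I, Pow(10, Rational(1, 2)))), 62) = Add(-8370, Mul(155, I, Pow(10, Rational(1, 2))))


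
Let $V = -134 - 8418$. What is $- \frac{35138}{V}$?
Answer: $\frac{17569}{4276} \approx 4.1087$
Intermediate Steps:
$V = -8552$ ($V = -134 - 8418 = -8552$)
$- \frac{35138}{V} = - \frac{35138}{-8552} = \left(-35138\right) \left(- \frac{1}{8552}\right) = \frac{17569}{4276}$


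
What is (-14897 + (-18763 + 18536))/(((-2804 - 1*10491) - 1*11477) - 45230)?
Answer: 7562/35001 ≈ 0.21605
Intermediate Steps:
(-14897 + (-18763 + 18536))/(((-2804 - 1*10491) - 1*11477) - 45230) = (-14897 - 227)/(((-2804 - 10491) - 11477) - 45230) = -15124/((-13295 - 11477) - 45230) = -15124/(-24772 - 45230) = -15124/(-70002) = -15124*(-1/70002) = 7562/35001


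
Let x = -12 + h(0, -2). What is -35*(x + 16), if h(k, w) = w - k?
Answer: -70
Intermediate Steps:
x = -14 (x = -12 + (-2 - 1*0) = -12 + (-2 + 0) = -12 - 2 = -14)
-35*(x + 16) = -35*(-14 + 16) = -35*2 = -70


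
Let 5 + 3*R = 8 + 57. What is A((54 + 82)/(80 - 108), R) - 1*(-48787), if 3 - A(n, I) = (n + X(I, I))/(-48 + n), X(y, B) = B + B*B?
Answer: 9027603/185 ≈ 48798.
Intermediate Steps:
X(y, B) = B + B²
R = 20 (R = -5/3 + (8 + 57)/3 = -5/3 + (⅓)*65 = -5/3 + 65/3 = 20)
A(n, I) = 3 - (n + I*(1 + I))/(-48 + n)
A((54 + 82)/(80 - 108), R) - 1*(-48787) = (-144 + 2*((54 + 82)/(80 - 108)) - 1*20*(1 + 20))/(-48 + (54 + 82)/(80 - 108)) - 1*(-48787) = (-144 + 2*(136/(-28)) - 1*20*21)/(-48 + 136/(-28)) + 48787 = (-144 + 2*(136*(-1/28)) - 420)/(-48 + 136*(-1/28)) + 48787 = (-144 + 2*(-34/7) - 420)/(-48 - 34/7) + 48787 = (-144 - 68/7 - 420)/(-370/7) + 48787 = -7/370*(-4016/7) + 48787 = 2008/185 + 48787 = 9027603/185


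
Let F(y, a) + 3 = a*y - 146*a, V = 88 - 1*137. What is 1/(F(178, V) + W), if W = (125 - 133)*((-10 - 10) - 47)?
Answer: -1/1035 ≈ -0.00096618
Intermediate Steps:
V = -49 (V = 88 - 137 = -49)
F(y, a) = -3 - 146*a + a*y (F(y, a) = -3 + (a*y - 146*a) = -3 + (-146*a + a*y) = -3 - 146*a + a*y)
W = 536 (W = -8*(-20 - 47) = -8*(-67) = 536)
1/(F(178, V) + W) = 1/((-3 - 146*(-49) - 49*178) + 536) = 1/((-3 + 7154 - 8722) + 536) = 1/(-1571 + 536) = 1/(-1035) = -1/1035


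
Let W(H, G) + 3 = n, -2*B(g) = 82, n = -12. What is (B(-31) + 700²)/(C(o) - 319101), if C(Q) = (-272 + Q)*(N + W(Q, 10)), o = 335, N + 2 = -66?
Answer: -489959/324330 ≈ -1.5107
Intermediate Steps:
N = -68 (N = -2 - 66 = -68)
B(g) = -41 (B(g) = -½*82 = -41)
W(H, G) = -15 (W(H, G) = -3 - 12 = -15)
C(Q) = 22576 - 83*Q (C(Q) = (-272 + Q)*(-68 - 15) = (-272 + Q)*(-83) = 22576 - 83*Q)
(B(-31) + 700²)/(C(o) - 319101) = (-41 + 700²)/((22576 - 83*335) - 319101) = (-41 + 490000)/((22576 - 27805) - 319101) = 489959/(-5229 - 319101) = 489959/(-324330) = 489959*(-1/324330) = -489959/324330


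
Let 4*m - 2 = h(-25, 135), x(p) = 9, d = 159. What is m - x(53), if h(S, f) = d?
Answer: 125/4 ≈ 31.250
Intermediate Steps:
h(S, f) = 159
m = 161/4 (m = ½ + (¼)*159 = ½ + 159/4 = 161/4 ≈ 40.250)
m - x(53) = 161/4 - 1*9 = 161/4 - 9 = 125/4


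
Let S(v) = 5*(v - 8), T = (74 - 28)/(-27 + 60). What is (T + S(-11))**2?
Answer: 9541921/1089 ≈ 8762.1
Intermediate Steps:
T = 46/33 ≈ 1.3939
S(v) = -40 + 5*v (S(v) = 5*(-8 + v) = -40 + 5*v)
(T + S(-11))**2 = (46/33 + (-40 + 5*(-11)))**2 = (46/33 + (-40 - 55))**2 = (46/33 - 95)**2 = (-3089/33)**2 = 9541921/1089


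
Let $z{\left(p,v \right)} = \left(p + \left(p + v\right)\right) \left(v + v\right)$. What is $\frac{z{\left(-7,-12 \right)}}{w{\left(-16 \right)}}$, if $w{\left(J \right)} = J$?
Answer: $-39$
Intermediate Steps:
$z{\left(p,v \right)} = 2 v \left(v + 2 p\right)$ ($z{\left(p,v \right)} = \left(v + 2 p\right) 2 v = 2 v \left(v + 2 p\right)$)
$\frac{z{\left(-7,-12 \right)}}{w{\left(-16 \right)}} = \frac{2 \left(-12\right) \left(-12 + 2 \left(-7\right)\right)}{-16} = 2 \left(-12\right) \left(-12 - 14\right) \left(- \frac{1}{16}\right) = 2 \left(-12\right) \left(-26\right) \left(- \frac{1}{16}\right) = 624 \left(- \frac{1}{16}\right) = -39$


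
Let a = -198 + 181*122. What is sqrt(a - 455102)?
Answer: I*sqrt(433218) ≈ 658.19*I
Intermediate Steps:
a = 21884 (a = -198 + 22082 = 21884)
sqrt(a - 455102) = sqrt(21884 - 455102) = sqrt(-433218) = I*sqrt(433218)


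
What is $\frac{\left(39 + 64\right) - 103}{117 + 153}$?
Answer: $0$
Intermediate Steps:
$\frac{\left(39 + 64\right) - 103}{117 + 153} = \frac{103 - 103}{270} = 0 \cdot \frac{1}{270} = 0$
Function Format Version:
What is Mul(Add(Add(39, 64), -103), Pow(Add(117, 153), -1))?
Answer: 0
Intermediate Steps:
Mul(Add(Add(39, 64), -103), Pow(Add(117, 153), -1)) = Mul(Add(103, -103), Pow(270, -1)) = Mul(0, Rational(1, 270)) = 0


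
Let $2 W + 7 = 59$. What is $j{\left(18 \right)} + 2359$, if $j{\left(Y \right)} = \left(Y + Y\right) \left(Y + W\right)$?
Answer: $3943$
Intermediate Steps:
$W = 26$ ($W = - \frac{7}{2} + \frac{1}{2} \cdot 59 = - \frac{7}{2} + \frac{59}{2} = 26$)
$j{\left(Y \right)} = 2 Y \left(26 + Y\right)$ ($j{\left(Y \right)} = \left(Y + Y\right) \left(Y + 26\right) = 2 Y \left(26 + Y\right)$)
$j{\left(18 \right)} + 2359 = 2 \cdot 18 \left(26 + 18\right) + 2359 = 2 \cdot 18 \cdot 44 + 2359 = 1584 + 2359 = 3943$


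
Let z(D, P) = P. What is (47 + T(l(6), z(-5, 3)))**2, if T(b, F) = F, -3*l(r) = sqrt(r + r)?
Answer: 2500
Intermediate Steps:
l(r) = -sqrt(2)*sqrt(r)/3 (l(r) = -sqrt(r + r)/3 = -sqrt(2)*sqrt(r)/3)
(47 + T(l(6), z(-5, 3)))**2 = (47 + 3)**2 = 50**2 = 2500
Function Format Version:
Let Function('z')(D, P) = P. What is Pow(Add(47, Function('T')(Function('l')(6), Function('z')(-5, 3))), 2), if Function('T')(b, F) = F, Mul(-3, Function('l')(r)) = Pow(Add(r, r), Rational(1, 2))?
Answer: 2500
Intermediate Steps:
Function('l')(r) = Mul(Rational(-1, 3), Pow(2, Rational(1, 2)), Pow(r, Rational(1, 2))) (Function('l')(r) = Mul(Rational(-1, 3), Pow(Add(r, r), Rational(1, 2))) = Mul(Rational(-1, 3), Pow(Mul(2, r), Rational(1, 2))) = Mul(Rational(-1, 3), Mul(Pow(2, Rational(1, 2)), Pow(r, Rational(1, 2)))) = Mul(Rational(-1, 3), Pow(2, Rational(1, 2)), Pow(r, Rational(1, 2))))
Pow(Add(47, Function('T')(Function('l')(6), Function('z')(-5, 3))), 2) = Pow(Add(47, 3), 2) = Pow(50, 2) = 2500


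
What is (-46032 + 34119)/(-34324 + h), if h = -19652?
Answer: 3971/17992 ≈ 0.22071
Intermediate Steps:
(-46032 + 34119)/(-34324 + h) = (-46032 + 34119)/(-34324 - 19652) = -11913/(-53976) = -11913*(-1/53976) = 3971/17992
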